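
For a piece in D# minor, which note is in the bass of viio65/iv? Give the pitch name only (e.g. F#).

The applied chord viio65/iv is rooted on F##: F##-A#-C#-E.
The figure 65 means first inversion — the third is in the bass.

A#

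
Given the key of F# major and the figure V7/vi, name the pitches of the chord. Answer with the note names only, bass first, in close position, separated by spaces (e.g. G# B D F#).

A# C## E# G#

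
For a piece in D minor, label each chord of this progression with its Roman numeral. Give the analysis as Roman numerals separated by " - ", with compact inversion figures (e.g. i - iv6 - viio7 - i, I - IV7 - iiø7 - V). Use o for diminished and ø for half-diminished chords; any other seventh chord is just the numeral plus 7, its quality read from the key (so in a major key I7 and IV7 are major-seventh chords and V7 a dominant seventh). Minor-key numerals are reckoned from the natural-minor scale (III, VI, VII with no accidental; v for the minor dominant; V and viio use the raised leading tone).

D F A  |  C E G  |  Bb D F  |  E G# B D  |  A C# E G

D-F-A has root D, degree 1 in D minor, so i.
C-E-G: root C is the subtonic; major triad there is VII.
Bb-D-F: major triad on Bb = scale degree 6 → VI.
E-G#-B-D: a dominant seventh chord on E, the applied dominant of V → V7/V.
A-C#-E-G has root A, degree 5 in D minor, so V7.

i - VII - VI - V7/V - V7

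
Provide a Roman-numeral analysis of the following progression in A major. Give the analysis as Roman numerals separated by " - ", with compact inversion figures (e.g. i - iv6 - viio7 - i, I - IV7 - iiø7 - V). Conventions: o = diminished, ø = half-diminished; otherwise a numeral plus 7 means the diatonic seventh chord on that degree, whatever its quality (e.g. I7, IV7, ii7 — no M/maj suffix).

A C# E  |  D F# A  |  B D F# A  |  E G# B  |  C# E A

I - IV - ii7 - V - I6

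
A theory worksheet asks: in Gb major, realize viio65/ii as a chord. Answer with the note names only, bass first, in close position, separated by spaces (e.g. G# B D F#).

viio65/ii is a secondary leading-tone chord. The target ii is Ab in Gb major; the applied chord is rooted a semitone below, on G.
Building a fully diminished seventh chord on G gives G-Bb-Db-Fb.
With the 65 figure the chord is in first inversion; from the bass Bb upward in close position it reads Bb-Db-Fb-G.

Bb Db Fb G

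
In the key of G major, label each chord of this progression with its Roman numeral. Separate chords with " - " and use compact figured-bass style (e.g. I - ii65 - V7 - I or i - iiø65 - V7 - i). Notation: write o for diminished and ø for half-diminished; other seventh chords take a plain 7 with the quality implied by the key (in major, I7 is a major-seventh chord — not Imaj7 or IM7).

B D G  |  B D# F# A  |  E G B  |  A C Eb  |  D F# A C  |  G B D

I6 - V7/vi - vi - iio - V7 - I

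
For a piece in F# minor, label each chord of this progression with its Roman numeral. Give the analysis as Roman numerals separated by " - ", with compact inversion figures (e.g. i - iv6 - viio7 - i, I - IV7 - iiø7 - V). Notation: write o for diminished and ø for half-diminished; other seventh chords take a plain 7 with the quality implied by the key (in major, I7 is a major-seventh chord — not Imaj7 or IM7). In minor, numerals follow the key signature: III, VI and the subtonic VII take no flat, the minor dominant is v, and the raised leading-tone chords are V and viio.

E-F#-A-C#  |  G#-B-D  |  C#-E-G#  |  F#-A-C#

i42 - iio - v - i

E-F#-A-C# has root F#, degree 1 in F# minor, so i42.
G#-B-D: diminished triad on G# = scale degree 2 → iio.
C#-E-G#: minor triad on C# = scale degree 5 → v.
F#-A-C#: root F# is the tonic; minor triad there is i.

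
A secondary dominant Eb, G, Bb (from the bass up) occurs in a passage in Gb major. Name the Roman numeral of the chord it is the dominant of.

The chord is a major triad on Eb.
A dominant resolves down a perfect fifth: Eb → Ab. In Gb major, Ab is scale degree 2, i.e. ii.

ii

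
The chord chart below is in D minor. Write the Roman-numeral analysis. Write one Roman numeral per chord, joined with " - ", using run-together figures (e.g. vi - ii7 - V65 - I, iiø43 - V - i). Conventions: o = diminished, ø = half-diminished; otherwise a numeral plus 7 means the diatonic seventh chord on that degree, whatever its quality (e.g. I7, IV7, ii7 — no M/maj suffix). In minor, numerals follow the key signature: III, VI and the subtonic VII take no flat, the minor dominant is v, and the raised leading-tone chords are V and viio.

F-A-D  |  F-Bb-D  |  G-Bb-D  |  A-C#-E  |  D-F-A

F-A-D has root D, degree 1 in D minor, so i6.
F-Bb-D: root Bb is the submediant; major triad there is VI64.
G-Bb-D has root G, degree 4 in D minor, so iv.
A-C#-E has root A, degree 5 in D minor, so V.
D-F-A has root D, degree 1 in D minor, so i.

i6 - VI64 - iv - V - i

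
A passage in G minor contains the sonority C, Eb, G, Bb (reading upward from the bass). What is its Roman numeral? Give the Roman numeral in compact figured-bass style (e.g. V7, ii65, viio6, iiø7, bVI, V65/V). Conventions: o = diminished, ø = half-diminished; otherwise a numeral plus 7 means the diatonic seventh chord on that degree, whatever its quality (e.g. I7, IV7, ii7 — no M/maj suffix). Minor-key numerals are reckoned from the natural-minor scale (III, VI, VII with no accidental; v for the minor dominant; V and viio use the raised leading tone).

The pitches C-Eb-G-Bb form a minor seventh chord rooted on C.
In G minor, C is the subdominant; the diatonic minor seventh chord there is iv7.

iv7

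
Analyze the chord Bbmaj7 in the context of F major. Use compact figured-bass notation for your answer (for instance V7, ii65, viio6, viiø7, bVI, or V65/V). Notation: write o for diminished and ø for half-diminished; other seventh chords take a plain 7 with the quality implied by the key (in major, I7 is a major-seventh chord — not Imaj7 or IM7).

IV7

The pitches Bb-D-F-A form a major seventh chord rooted on Bb.
Bb is scale degree 4 in F major, and a major seventh chord on that degree is written IV7.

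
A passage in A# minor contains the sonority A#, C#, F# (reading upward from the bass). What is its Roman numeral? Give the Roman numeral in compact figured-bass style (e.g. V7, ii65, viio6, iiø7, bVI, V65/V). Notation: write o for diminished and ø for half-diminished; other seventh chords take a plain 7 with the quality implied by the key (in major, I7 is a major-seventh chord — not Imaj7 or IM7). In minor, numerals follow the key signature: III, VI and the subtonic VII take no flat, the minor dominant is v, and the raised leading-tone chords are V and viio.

VI6

Stacked in thirds the chord is F#-A#-C#: a major triad on F#.
In A# minor, F# is the submediant; the diatonic major triad there is VI.
With A# in the bass the chord is in first inversion, so the figured bass is 6.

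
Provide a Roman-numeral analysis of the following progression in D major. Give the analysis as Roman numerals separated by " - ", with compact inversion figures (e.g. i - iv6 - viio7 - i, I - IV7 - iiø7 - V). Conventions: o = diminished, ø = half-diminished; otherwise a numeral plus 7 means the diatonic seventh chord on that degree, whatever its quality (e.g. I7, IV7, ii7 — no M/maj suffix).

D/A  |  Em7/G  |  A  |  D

I64 - ii65 - V - I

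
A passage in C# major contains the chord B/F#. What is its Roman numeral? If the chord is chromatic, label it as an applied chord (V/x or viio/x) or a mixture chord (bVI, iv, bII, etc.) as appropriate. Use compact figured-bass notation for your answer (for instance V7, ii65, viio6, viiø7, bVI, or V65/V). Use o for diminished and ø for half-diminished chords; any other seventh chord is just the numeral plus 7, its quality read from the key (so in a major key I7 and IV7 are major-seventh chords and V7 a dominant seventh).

Stacked in thirds the chord is B-D#-F#: a major triad on B.
B is the lowered seventh degree of C# major (diatonic 7 would be B#). This is a major triad on the lowered seventh degree (the subtonic), borrowed from the parallel minor.
With F# in the bass the chord is in second inversion, so the figured bass is 64.

bVII64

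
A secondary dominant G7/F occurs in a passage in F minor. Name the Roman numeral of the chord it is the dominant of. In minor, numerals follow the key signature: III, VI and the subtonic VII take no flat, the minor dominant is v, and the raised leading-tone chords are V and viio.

V

The chord is a dominant seventh chord on G.
A dominant resolves down a perfect fifth: G → C. In F minor, C is scale degree 5, i.e. V.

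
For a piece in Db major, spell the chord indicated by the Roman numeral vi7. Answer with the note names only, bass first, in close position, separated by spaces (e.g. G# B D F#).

Bb Db F Ab

In Db major, the submediant is Bb, and the diatonic chord built there is a minor seventh chord.
That chord is spelled Bb-Db-F-Ab.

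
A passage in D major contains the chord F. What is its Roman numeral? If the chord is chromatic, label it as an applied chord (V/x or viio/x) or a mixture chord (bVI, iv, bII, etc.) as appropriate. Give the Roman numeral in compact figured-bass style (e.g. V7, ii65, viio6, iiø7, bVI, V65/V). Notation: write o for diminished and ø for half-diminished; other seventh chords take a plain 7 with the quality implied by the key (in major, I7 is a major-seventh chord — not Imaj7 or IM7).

bIII

Stacked in thirds the chord is F-A-C: a major triad on F.
F is the lowered third degree of D major (diatonic 3 would be F#). This is a major triad on the lowered third degree, borrowed from the parallel minor.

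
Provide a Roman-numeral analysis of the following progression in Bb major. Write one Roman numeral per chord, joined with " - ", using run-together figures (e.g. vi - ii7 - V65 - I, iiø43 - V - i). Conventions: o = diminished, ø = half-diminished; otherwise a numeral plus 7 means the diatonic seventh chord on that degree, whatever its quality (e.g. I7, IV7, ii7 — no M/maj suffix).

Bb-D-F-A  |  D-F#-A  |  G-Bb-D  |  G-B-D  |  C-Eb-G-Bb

I7 - V/vi - vi - V/ii - ii7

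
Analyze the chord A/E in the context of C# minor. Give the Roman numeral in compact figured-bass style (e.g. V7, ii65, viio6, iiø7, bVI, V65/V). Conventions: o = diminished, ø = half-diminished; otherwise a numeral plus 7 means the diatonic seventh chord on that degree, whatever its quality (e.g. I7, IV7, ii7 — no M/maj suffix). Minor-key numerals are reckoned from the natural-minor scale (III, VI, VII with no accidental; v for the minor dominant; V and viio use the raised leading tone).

Stacked in thirds the chord is A-C#-E: a major triad on A.
A is scale degree 6 in C# minor, and a major triad on that degree is written VI.
With E in the bass the chord is in second inversion, so the figured bass is 64.

VI64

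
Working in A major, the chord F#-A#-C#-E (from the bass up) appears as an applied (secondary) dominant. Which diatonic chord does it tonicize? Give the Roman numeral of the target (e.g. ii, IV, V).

ii

The chord is a dominant seventh chord on F#.
A dominant resolves down a perfect fifth: F# → B. In A major, B is scale degree 2, i.e. ii.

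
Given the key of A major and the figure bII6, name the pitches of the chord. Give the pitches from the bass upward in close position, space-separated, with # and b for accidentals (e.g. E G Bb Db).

bII6 is the Neapolitan sixth — a major triad on the lowered second degree, here in its customary first inversion. In A major that root is Bb.
So the chord is Bb-D-F, a major triad.
With the 6 figure the chord is in first inversion; from the bass D upward in close position it reads D-F-Bb.

D F Bb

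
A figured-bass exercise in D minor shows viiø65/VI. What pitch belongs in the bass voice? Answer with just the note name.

C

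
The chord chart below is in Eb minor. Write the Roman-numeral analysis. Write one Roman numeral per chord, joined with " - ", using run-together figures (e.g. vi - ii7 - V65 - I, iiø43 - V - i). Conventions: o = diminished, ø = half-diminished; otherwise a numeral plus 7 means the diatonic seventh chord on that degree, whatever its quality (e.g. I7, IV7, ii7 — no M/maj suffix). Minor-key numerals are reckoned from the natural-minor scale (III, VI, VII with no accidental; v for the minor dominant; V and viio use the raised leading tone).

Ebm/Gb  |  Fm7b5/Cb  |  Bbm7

Ebm/Gb: minor triad on Eb = scale degree 1 → i6.
Fm7b5/Cb has root F, degree 2 in Eb minor, so iiø43.
Bbm7: root Bb is the dominant; minor seventh chord there is v7.

i6 - iiø43 - v7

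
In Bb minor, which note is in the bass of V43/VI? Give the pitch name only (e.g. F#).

Ab

The applied chord V43/VI is rooted on Db: Db-F-Ab-Cb.
The figure 43 means second inversion — the fifth is in the bass.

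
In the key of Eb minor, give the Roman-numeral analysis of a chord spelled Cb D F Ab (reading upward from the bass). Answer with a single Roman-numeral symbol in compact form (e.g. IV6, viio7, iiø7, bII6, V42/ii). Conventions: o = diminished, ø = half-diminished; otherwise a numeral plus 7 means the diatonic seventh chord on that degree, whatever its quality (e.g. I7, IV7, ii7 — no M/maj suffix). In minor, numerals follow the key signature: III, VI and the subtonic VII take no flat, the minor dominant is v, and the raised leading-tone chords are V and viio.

The pitches D-F-Ab-Cb form a fully diminished seventh chord rooted on D.
In Eb minor, D is the leading tone; the diatonic fully diminished seventh chord there is viio7.
With Cb in the bass the chord is in third inversion, so the figured bass is 42.

viio42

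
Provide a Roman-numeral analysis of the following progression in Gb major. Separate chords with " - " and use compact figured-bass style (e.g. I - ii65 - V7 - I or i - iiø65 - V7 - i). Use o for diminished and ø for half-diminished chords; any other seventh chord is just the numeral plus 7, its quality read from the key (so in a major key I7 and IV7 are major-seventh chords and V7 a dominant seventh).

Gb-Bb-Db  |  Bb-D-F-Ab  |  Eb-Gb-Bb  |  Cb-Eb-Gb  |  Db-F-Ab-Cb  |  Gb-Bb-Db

Gb-Bb-Db: root Gb is the tonic; major triad there is I.
Bb-D-F-Ab: a dominant seventh chord on Bb, the applied dominant of vi → V7/vi.
Eb-Gb-Bb has root Eb, degree 6 in Gb major, so vi.
Cb-Eb-Gb: major triad on Cb = scale degree 4 → IV.
Db-F-Ab-Cb has root Db, degree 5 in Gb major, so V7.
Gb-Bb-Db: root Gb is the tonic; major triad there is I.

I - V7/vi - vi - IV - V7 - I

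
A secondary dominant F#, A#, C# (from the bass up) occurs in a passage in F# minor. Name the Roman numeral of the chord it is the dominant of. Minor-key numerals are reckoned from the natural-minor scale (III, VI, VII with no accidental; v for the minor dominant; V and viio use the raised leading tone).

iv

The chord is a major triad on F#.
A dominant resolves down a perfect fifth: F# → B. In F# minor, B is scale degree 4, i.e. iv.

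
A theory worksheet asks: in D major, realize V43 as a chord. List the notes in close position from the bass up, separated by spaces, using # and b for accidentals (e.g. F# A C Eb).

In D major, the fifth degree is A, and the diatonic chord built there is a dominant seventh chord.
That chord is spelled A-C#-E-G.
The figured bass 43 indicates second inversion, placing the fifth (E) in the bass: E-G-A-C#.

E G A C#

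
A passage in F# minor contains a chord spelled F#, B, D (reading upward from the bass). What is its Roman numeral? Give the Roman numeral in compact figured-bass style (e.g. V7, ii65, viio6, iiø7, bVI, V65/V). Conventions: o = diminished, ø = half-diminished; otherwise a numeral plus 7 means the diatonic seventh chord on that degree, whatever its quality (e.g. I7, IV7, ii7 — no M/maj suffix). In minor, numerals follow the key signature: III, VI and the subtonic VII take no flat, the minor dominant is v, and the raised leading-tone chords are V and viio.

iv64

The pitches B-D-F# form a minor triad rooted on B.
In F# minor, B is the subdominant; the diatonic minor triad there is iv.
With F# in the bass the chord is in second inversion, so the figured bass is 64.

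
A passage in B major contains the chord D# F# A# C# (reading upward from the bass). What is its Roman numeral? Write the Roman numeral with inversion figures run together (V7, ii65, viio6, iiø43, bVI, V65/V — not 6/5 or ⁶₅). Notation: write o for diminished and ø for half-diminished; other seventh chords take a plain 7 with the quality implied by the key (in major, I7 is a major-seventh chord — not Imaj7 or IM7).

iii7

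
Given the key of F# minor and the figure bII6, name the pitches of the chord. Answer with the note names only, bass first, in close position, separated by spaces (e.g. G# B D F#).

B D G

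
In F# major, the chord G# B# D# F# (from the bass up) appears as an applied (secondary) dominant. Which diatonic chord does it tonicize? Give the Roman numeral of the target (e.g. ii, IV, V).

V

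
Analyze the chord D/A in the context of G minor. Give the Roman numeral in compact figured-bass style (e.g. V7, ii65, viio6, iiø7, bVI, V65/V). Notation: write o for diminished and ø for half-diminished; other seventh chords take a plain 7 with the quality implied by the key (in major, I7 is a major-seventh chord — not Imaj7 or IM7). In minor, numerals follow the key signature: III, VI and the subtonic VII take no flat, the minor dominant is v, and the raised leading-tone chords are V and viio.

V64

The pitches D-F#-A form a major triad rooted on D.
D is scale degree 5 in G minor, and a major triad on that degree is written V.
With A in the bass the chord is in second inversion, so the figured bass is 64.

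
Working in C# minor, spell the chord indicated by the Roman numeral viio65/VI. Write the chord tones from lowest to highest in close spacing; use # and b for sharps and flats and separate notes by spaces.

The slash marks an applied leading-tone chord: viio of VI. In C# minor, VI is A, so the leading tone to it is G#, a half step below.
Building a fully diminished seventh chord on G# gives G#-B-D-F.
With the 65 figure the chord is in first inversion; from the bass B upward in close position it reads B-D-F-G#.

B D F G#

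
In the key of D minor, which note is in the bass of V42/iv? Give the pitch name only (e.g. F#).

The applied chord V42/iv is rooted on D: D-F#-A-C.
The figure 42 means third inversion — the seventh is in the bass.

C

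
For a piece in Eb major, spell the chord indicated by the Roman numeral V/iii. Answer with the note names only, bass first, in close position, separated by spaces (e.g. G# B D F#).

D F# A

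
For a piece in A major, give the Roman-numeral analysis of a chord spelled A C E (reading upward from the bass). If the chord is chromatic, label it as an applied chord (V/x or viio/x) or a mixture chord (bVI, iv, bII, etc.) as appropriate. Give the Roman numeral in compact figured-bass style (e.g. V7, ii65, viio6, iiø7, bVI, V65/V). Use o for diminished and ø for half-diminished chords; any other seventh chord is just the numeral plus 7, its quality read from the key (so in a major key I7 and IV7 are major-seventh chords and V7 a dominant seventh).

The pitches A-C-E form a minor triad rooted on A.
A is the first degree of A major. This is the minor tonic, borrowed from the parallel minor.

i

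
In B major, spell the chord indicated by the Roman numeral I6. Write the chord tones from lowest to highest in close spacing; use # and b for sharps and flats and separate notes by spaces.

D# F# B

In B major, the tonic is B, and the diatonic chord built there is a major triad.
Stacking thirds from B gives B-D#-F#.
With the 6 figure the chord is in first inversion; from the bass D# upward in close position it reads D#-F#-B.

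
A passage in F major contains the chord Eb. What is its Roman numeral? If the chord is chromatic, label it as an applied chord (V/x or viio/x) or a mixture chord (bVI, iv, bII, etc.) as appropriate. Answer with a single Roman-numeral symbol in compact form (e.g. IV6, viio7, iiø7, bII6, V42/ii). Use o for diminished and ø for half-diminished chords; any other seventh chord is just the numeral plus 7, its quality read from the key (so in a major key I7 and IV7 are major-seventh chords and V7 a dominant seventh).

bVII

Stacked in thirds the chord is Eb-G-Bb: a major triad on Eb.
Eb is the lowered seventh degree of F major (diatonic 7 would be E). This is a major triad on the lowered seventh degree (the subtonic), borrowed from the parallel minor.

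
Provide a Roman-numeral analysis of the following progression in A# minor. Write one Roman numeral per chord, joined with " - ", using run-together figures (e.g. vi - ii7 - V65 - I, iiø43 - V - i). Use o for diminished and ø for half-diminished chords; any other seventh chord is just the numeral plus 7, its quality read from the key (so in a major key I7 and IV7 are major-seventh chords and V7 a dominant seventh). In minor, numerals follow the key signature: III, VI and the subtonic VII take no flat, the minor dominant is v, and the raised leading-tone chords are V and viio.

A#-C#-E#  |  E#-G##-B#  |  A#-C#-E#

A#-C#-E#: root A# is the tonic; minor triad there is i.
E#-G##-B#: root E# is the dominant; major triad there is V.
A#-C#-E#: root A# is the tonic; minor triad there is i.

i - V - i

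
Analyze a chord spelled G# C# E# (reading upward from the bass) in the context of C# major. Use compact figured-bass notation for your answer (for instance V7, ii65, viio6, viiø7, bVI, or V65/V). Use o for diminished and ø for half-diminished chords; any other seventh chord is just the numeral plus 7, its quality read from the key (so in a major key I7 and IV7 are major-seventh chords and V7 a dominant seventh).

Stacked in thirds the chord is C#-E#-G#: a major triad on C#.
C# is scale degree 1 in C# major, and a major triad on that degree is written I.
With G# in the bass the chord is in second inversion, so the figured bass is 64.

I64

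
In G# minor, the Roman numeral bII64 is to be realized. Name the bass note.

E

bII in G# minor has root A; the chord is A-C#-E.
The figure 64 means second inversion — the fifth is in the bass.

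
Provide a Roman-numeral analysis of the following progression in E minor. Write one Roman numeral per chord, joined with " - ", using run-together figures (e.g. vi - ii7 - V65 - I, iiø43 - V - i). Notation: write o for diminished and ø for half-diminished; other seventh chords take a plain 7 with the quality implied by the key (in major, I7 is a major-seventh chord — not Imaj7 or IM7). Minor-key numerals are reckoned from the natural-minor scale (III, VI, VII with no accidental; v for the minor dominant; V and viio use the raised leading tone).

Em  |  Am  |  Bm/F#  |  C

Em: minor triad on E = scale degree 1 → i.
Am: root A is the subdominant; minor triad there is iv.
Bm/F# has root B, degree 5 in E minor, so v64.
C: root C is the submediant; major triad there is VI.

i - iv - v64 - VI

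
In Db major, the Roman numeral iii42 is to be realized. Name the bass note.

Eb

iii in Db major has root F; the chord is F-Ab-C-Eb.
The figure 42 means third inversion — the seventh is in the bass.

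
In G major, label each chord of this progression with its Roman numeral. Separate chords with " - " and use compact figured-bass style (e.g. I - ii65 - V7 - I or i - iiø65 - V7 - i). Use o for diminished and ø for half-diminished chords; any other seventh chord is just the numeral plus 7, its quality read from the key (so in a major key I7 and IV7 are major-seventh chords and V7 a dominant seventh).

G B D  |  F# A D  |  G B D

I - V6 - I

G-B-D: major triad on G = scale degree 1 → I.
F#-A-D has root D, degree 5 in G major, so V6.
G-B-D has root G, degree 1 in G major, so I.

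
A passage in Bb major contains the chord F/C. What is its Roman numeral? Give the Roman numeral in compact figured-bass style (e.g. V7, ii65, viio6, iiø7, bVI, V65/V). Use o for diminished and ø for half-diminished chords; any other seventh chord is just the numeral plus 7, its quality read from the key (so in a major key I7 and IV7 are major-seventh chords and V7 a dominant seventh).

V64

The pitches F-A-C form a major triad rooted on F.
F is scale degree 5 in Bb major, and a major triad on that degree is written V.
With C in the bass the chord is in second inversion, so the figured bass is 64.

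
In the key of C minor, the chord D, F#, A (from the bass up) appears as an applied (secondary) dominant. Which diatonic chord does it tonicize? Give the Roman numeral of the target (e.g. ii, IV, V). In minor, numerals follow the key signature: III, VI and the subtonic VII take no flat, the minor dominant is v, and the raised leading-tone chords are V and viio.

V

The chord is a major triad on D.
A dominant resolves down a perfect fifth: D → G. In C minor, G is scale degree 5, i.e. V.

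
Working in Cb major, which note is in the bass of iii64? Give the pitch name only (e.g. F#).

Bb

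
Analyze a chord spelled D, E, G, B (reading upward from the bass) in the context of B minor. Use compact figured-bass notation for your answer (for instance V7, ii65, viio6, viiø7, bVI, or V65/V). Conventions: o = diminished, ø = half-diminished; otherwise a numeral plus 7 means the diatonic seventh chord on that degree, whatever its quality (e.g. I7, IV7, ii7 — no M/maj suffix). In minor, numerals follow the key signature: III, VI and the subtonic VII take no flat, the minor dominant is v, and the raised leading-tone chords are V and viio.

iv42

The pitches E-G-B-D form a minor seventh chord rooted on E.
In B minor, E is the subdominant; the diatonic minor seventh chord there is iv7.
With D in the bass the chord is in third inversion, so the figured bass is 42.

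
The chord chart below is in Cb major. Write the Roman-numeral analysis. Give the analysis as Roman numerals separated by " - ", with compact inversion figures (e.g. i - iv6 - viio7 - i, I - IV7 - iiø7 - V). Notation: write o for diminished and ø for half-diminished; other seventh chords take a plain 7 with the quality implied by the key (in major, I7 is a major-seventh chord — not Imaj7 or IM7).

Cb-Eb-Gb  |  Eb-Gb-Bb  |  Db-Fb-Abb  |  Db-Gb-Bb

I - iii - iio - V64

Cb-Eb-Gb: major triad on Cb = scale degree 1 → I.
Eb-Gb-Bb: root Eb is the mediant; minor triad there is iii.
Db-Fb-Abb is non-diatonic — iio, a mixture chord from Cb minor.
Db-Gb-Bb: major triad on Gb = scale degree 5 → V64.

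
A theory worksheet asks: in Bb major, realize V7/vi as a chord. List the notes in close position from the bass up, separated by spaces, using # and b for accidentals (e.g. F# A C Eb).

The slash means an applied dominant: we want the dominant of vi. In Bb major, vi is G minor, and its dominant is built on D.
Building a dominant seventh chord on D gives D-F#-A-C.

D F# A C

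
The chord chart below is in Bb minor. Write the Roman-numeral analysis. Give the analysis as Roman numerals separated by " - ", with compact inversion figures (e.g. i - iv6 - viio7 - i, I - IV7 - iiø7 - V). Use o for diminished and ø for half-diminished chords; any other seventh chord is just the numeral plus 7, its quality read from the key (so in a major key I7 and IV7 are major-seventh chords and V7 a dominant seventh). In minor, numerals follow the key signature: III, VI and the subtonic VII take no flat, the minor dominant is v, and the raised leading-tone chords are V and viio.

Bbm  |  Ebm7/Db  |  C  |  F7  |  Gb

i - iv42 - V/V - V7 - VI

Bbm: root Bb is the tonic; minor triad there is i.
Ebm7/Db: minor seventh chord on Eb = scale degree 4 → iv42.
C: chromatic; C is V of V, so V/V.
F7: dominant seventh chord on F = scale degree 5 → V7.
Gb: major triad on Gb = scale degree 6 → VI.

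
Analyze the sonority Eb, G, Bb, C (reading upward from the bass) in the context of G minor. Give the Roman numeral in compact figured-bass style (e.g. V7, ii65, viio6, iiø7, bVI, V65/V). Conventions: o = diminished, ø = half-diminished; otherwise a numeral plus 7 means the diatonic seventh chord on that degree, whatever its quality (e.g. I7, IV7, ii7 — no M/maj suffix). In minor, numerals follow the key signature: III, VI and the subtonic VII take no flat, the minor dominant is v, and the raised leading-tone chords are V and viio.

Stacked in thirds the chord is C-Eb-G-Bb: a minor seventh chord on C.
In G minor, C is the subdominant; the diatonic minor seventh chord there is iv7.
With Eb in the bass the chord is in first inversion, so the figured bass is 65.

iv65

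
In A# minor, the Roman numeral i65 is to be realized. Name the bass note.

i in A# minor has root A#; the chord is A#-C#-E#-G#.
The figure 65 means first inversion — the third is in the bass.

C#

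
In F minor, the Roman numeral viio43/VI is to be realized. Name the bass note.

Gb

The applied chord viio43/VI is rooted on C: C-Eb-Gb-Bbb.
The figure 43 means second inversion — the fifth is in the bass.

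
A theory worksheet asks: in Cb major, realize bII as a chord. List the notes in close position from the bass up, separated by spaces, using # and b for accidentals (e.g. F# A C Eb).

bII is the Neapolitan chord — a major triad on the lowered second degree. In Cb major that root is Dbb.
So the chord is Dbb-Fb-Abb.

Dbb Fb Abb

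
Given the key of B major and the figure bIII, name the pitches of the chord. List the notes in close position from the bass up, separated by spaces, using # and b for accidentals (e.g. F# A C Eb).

bIII is a major triad on the lowered third degree, borrowed from the parallel minor. In B major that root is D.
So the chord is D-F#-A, a major triad.

D F# A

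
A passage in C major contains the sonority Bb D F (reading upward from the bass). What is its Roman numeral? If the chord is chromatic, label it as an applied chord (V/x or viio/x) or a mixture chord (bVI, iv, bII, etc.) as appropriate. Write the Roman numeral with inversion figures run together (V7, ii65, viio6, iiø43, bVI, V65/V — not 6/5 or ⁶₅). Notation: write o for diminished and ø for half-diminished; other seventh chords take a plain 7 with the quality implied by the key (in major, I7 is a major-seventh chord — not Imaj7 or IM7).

bVII

Stacked in thirds the chord is Bb-D-F: a major triad on Bb.
Bb is the lowered seventh degree of C major (diatonic 7 would be B). This is a major triad on the lowered seventh degree (the subtonic), borrowed from the parallel minor.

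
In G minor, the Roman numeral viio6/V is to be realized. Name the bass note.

The applied chord viio6/V is rooted on C#: C#-E-G.
The figure 6 means first inversion — the third is in the bass.

E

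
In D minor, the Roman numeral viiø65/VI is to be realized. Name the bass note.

The applied chord viiø65/VI is rooted on A: A-C-Eb-G.
The figure 65 means first inversion — the third is in the bass.

C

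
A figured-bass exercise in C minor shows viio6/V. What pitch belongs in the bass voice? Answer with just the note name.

A

The applied chord viio6/V is rooted on F#: F#-A-C.
The figure 6 means first inversion — the third is in the bass.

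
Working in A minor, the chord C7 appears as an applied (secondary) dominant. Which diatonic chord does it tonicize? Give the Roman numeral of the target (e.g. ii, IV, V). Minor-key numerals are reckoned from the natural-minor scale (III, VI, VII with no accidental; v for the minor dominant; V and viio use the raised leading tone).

VI

The chord is a dominant seventh chord on C.
A dominant resolves down a perfect fifth: C → F. In A minor, F is scale degree 6, i.e. VI.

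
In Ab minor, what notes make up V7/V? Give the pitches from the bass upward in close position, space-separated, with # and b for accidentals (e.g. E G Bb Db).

Bb D F Ab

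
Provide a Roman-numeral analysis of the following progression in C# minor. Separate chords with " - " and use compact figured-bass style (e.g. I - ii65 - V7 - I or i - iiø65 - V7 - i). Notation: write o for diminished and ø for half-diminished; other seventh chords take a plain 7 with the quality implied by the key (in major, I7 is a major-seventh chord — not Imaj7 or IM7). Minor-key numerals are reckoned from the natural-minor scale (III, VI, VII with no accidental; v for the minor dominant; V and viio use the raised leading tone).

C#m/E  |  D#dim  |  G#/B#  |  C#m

C#m/E: root C# is the tonic; minor triad there is i6.
D#dim has root D#, degree 2 in C# minor, so iio.
G#/B#: major triad on G# = scale degree 5 → V6.
C#m has root C#, degree 1 in C# minor, so i.

i6 - iio - V6 - i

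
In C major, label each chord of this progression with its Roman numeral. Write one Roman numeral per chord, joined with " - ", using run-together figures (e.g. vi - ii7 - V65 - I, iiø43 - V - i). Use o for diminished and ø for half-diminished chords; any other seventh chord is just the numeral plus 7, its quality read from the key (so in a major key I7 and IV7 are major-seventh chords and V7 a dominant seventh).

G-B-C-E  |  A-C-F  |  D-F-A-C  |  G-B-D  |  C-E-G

I43 - IV6 - ii7 - V - I

G-B-C-E: root C is the tonic; major seventh chord there is I43.
A-C-F: major triad on F = scale degree 4 → IV6.
D-F-A-C has root D, degree 2 in C major, so ii7.
G-B-D: major triad on G = scale degree 5 → V.
C-E-G: major triad on C = scale degree 1 → I.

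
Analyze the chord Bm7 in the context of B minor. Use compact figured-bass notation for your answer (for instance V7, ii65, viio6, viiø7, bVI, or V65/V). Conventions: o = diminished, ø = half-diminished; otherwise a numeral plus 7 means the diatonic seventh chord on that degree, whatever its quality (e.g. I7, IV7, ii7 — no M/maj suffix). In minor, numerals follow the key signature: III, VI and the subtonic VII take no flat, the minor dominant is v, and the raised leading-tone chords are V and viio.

The pitches B-D-F#-A form a minor seventh chord rooted on B.
B is scale degree 1 in B minor, and a minor seventh chord on that degree is written i7.

i7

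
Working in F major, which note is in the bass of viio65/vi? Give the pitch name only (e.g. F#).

E

The applied chord viio65/vi is rooted on C#: C#-E-G-Bb.
The figure 65 means first inversion — the third is in the bass.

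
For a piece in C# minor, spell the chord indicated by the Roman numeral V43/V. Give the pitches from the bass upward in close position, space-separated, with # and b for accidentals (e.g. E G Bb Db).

A# C# D# F##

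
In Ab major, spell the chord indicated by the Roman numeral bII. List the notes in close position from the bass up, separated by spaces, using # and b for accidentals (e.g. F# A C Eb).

Scale degree 2 in Ab major is Bb; lowering it a half step gives Bbb. bII is the Neapolitan chord — a major triad on the lowered second degree.
So the chord is Bbb-Db-Fb.

Bbb Db Fb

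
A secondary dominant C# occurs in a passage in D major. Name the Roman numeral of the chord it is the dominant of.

iii

The chord is a major triad on C#.
A dominant resolves down a perfect fifth: C# → F#. In D major, F# is scale degree 3, i.e. iii.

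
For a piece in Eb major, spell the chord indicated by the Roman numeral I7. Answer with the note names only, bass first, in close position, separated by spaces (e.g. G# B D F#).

Eb G Bb D

The numeral's case and figure indicate a major seventh chord. In Eb major its root, the first degree, is Eb.
That chord is spelled Eb-G-Bb-D.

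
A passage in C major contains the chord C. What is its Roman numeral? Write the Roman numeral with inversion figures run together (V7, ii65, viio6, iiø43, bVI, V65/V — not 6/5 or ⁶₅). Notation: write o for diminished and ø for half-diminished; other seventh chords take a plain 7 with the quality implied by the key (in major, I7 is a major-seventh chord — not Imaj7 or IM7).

I

Stacked in thirds the chord is C-E-G: a major triad on C.
C is scale degree 1 in C major, and a major triad on that degree is written I.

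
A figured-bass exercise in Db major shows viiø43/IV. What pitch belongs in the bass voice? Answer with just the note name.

Cb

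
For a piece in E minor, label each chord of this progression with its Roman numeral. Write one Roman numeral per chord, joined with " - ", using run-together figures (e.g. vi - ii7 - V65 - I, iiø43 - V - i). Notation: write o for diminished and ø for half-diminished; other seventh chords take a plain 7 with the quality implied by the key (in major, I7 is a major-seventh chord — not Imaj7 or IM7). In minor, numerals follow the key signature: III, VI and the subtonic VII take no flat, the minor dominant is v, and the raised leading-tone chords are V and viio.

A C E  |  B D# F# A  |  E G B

iv - V7 - i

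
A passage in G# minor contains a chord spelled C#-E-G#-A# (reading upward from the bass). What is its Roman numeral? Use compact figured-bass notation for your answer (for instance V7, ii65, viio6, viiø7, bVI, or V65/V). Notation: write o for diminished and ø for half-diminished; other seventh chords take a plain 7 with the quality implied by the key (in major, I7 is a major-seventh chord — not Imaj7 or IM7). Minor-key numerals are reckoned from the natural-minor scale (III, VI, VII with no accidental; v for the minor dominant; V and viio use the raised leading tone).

Stacked in thirds the chord is A#-C#-E-G#: a half-diminished seventh chord on A#.
In G# minor, A# is the supertonic; the diatonic half-diminished seventh chord there is iiø7.
With C# in the bass the chord is in first inversion, so the figured bass is 65.

iiø65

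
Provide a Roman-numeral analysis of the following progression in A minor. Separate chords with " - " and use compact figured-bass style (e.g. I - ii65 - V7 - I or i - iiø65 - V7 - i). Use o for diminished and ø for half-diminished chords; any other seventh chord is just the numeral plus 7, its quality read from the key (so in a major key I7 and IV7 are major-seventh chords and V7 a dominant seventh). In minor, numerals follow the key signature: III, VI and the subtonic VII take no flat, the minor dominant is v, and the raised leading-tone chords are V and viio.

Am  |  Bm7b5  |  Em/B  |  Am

i - iiø7 - v64 - i

Am: root A is the tonic; minor triad there is i.
Bm7b5 has root B, degree 2 in A minor, so iiø7.
Em/B: minor triad on E = scale degree 5 → v64.
Am has root A, degree 1 in A minor, so i.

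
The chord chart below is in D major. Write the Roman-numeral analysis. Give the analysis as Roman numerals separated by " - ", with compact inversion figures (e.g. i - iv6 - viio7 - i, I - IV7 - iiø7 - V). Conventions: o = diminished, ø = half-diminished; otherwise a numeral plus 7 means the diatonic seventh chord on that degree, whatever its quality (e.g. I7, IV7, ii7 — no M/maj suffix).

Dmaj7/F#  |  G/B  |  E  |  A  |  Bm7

I65 - IV6 - V/V - V - vi7

Dmaj7/F#: root D is the tonic; major seventh chord there is I65.
G/B: root G is the subdominant; major triad there is IV6.
E: chromatic; E is V of V, so V/V.
A: root A is the dominant; major triad there is V.
Bm7 has root B, degree 6 in D major, so vi7.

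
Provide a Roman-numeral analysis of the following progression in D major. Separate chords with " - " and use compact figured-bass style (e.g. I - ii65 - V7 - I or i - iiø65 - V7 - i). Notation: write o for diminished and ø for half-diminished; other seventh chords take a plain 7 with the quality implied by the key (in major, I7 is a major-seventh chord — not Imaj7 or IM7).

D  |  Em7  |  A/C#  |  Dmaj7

I - ii7 - V6 - I7

D has root D, degree 1 in D major, so I.
Em7: root E is the supertonic; minor seventh chord there is ii7.
A/C# has root A, degree 5 in D major, so V6.
Dmaj7: major seventh chord on D = scale degree 1 → I7.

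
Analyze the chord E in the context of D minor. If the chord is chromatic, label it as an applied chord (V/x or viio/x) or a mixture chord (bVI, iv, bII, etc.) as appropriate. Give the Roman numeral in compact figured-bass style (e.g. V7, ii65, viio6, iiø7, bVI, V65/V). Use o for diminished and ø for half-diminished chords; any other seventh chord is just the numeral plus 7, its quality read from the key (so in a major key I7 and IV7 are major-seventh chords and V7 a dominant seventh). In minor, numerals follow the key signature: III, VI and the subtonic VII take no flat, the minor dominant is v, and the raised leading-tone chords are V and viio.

V/V

Stacked in thirds the chord is E-G#-B: a major triad on E.
E is not a diatonic chord root with this quality in D minor, but it lies a perfect fifth above A (V), so the chord functions as an applied dominant of V.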